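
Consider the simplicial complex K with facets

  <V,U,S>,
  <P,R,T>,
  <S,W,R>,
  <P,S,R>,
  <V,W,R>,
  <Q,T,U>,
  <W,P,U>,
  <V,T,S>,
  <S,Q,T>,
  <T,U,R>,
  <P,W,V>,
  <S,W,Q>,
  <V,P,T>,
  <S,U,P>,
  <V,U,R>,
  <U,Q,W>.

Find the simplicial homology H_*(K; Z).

Order the vertices as P < Q < R < S < T < U < V < W. Listing each simplex with vertices in this order, K has dimension 2 with simplices:

  0-simplices (8): P, Q, R, S, T, U, V, W
  1-simplices (24): PR, PS, PT, PU, PV, PW, QS, QT, QU, QW, RS, RT, RU, RV, RW, ST, SU, SV, SW, TU, TV, UV, UW, VW
  2-simplices (16): PRS, PRT, PSU, PTV, PUW, PVW, QST, QSW, QTU, QUW, RSW, RTU, RUV, RVW, STV, SUV

Hence C_0 ≅ Z^8, C_1 ≅ Z^24, C_2 ≅ Z^16.

Boundary ∂_1: C_1 → C_0 maps an edge to its endpoints' difference, ∂[p,q] = q − p.
As a 8×24 matrix over Z this has rank 7, with invariant factors (1,1,1,1,1,1,1).

Boundary ∂_2: C_2 → C_1 acts by ∂[p,q,r] = [q,r] − [p,r] + [p,q]. For instance
  ∂RUV = UV − RV + RU,
  ∂STV = TV − SV + ST.
The 24×16 boundary matrix has rank 15 and Smith normal form diag(1,1,1,1,1,1,1,1,1,1,1,1,1,1,1).

Computing H_k = (kernel of ∂_k) / (image of ∂_{k+1}):

  H_0: rank C_0 − rank ∂_1 = 8 − 7 = 1, and the invariant factors of ∂_1 are all 1, so H_0 ≅ Z.
  H_1: rank ker ∂_1 − rank ∂_2 = (24 − 7) − 15 = 2, and the invariant factors of ∂_2 are all 1, so H_1 ≅ Z^2.
  H_2: rank ker ∂_2 − rank ∂_3 = (16 − 15) − 0 = 1, and there is no ∂_3, so H_2 ≅ Z.

H_0 ≅ Z,  H_1 ≅ Z^2,  H_2 ≅ Z.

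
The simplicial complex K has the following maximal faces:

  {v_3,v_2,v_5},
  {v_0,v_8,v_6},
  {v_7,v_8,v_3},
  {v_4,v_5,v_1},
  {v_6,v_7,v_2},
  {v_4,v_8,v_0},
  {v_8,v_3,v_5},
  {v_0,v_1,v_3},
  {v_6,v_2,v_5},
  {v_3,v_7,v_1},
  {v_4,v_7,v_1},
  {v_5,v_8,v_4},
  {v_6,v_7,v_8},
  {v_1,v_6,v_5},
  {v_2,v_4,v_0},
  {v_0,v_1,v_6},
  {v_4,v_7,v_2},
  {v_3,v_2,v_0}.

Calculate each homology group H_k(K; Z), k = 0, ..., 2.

Take the total order v_0 < v_1 < v_2 < v_3 < v_4 < v_5 < v_6 < v_7 < v_8 on the vertex set. Then K (dimension 2) consists of the simplices:

  0-simplices (9): [v_0], [v_1], [v_2], [v_3], [v_4], [v_5], [v_6], [v_7], [v_8]
  1-simplices (27): (27 of them)
  2-simplices (18): (18 of them)

so the chain groups are C_0 ≅ Z^9, C_1 ≅ Z^27, C_2 ≅ Z^18.

Boundary ∂_1: C_1 → C_0 sends each edge [p,q] (with p < q) to q − p.
The 9×27 boundary matrix has rank 8 and Smith normal form diag(1,1,1,1,1,1,1,1).

Boundary ∂_2: C_2 → C_1 sends each 2-simplex [p,q,r] to [q,r] − [p,r] + [p,q]. For instance
  ∂[v_1,v_3,v_7] = [v_3,v_7] − [v_1,v_7] + [v_1,v_3],
  ∂[v_0,v_1,v_3] = [v_1,v_3] − [v_0,v_3] + [v_0,v_1].
This gives a 27×18 integer matrix of rank 17; reducing to Smith normal form yields diagonal entries (1,1,1,1,1,1,1,1,1,1,1,1,1,1,1,1,1).

Now H_k = ker ∂_k / im ∂_{k+1}, so:

  H_0: rank C_0 − rank ∂_1 = 9 − 8 = 1, and the invariant factors of ∂_1 are all 1, so H_0 = Z.
  H_1: rank ker ∂_1 − rank ∂_2 = (27 − 8) − 17 = 2, and the invariant factors of ∂_2 are all 1, so H_1 = Z^2.
  H_2: rank ker ∂_2 − rank ∂_3 = (18 − 17) − 0 = 1, and there is no ∂_3, so H_2 = Z.

H_0 ≅ Z,  H_1 ≅ Z^2,  H_2 ≅ Z.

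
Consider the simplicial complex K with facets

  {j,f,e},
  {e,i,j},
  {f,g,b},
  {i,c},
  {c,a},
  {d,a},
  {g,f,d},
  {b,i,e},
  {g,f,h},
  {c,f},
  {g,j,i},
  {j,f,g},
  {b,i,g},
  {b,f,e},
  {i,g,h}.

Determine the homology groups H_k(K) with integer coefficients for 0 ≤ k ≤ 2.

H_0 ≅ Z,  H_1 ≅ Z^2,  H_2 ≅ Z.

Take the total order a < b < c < d < e < f < g < h < i < j on the vertex set. Then K (dimension 2) consists of the simplices:

  0-simplices (10): a, b, c, d, e, f, g, h, i, j
  1-simplices (21): ac, ad, be, bf, bg, bi, cf, ci, df, dg, ef, ei, ej, fg, fh, fj, gh, gi, gj, hi, ij
  2-simplices (11): bef, bei, bfg, bgi, dfg, efj, eij, fgh, fgj, ghi, gij

Hence C_0 ≅ Z^10, C_1 ≅ Z^21, C_2 ≅ Z^11.

The boundary map ∂_1: C_1 → C_0 is given by ∂[p,q] = [q] − [p]. For instance
  ∂bf = f − b.
As a 10×21 matrix over Z this has rank 9, with invariant factors (1,1,1,1,1,1,1,1,1).

∂_2: C_2 → C_1 maps a triangle to the signed sum of its edges. For instance
  ∂fgj = gj − fj + fg,
  ∂eij = ij − ej + ei.
As a 21×11 matrix over Z this has rank 10, with invariant factors (1,1,1,1,1,1,1,1,1,1).

Now H_k = ker ∂_k / im ∂_{k+1}, so:

  H_0: rank C_0 − rank ∂_1 = 10 − 9 = 1, and the invariant factors of ∂_1 are all 1, so H_0 = Z.
  H_1: rank ker ∂_1 − rank ∂_2 = (21 − 9) − 10 = 2, and the invariant factors of ∂_2 are all 1, so H_1 = Z^2.
  H_2: rank ker ∂_2 − rank ∂_3 = (11 − 10) − 0 = 1, and there is no ∂_3, so H_2 = Z.

As a check, the Euler characteristic is 10 − 21 + 11 = 0, which agrees with 1 − 2 + 1 = 0.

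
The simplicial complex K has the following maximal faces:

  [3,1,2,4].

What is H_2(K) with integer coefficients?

H_2 = 0.

Take the total order 1 < 2 < 3 < 4 on the vertex set. Then K (dimension 3) consists of the simplices:

  0-simplices (4): [1], [2], [3], [4]
  1-simplices (6): [1,2], [1,3], [1,4], [2,3], [2,4], [3,4]
  2-simplices (4): [1,2,3], [1,2,4], [1,3,4], [2,3,4]
  3-simplices (1): [1,2,3,4]

Hence C_0 ≅ Z^4, C_1 ≅ Z^6, C_2 ≅ Z^4, C_3 ≅ Z^1.

Boundary ∂_1: C_1 → C_0 maps an edge to its endpoints' difference, ∂[p,q] = q − p. For instance
  ∂[3,4] = [4] − [3].
As a 4×6 matrix over Z this has rank 3, with invariant factors (1,1,1).

∂_2: C_2 → C_1 acts by ∂[p,q,r] = [q,r] − [p,r] + [p,q]. For instance
  ∂[1,2,4] = [2,4] − [1,4] + [1,2],
  ∂[2,3,4] = [3,4] − [2,4] + [2,3].
The resulting 6×4 matrix has rank 3, and its Smith normal form has invariant factors (1,1,1).

Boundary ∂_3: C_3 → C_2 sends each 3-simplex σ to the alternating sum Σ_i (−1)^i (σ with its i-th vertex removed). For instance
  ∂[1,2,3,4] = [2,3,4] − [1,3,4] + [1,2,4] − [1,2,3].
As a 4×1 matrix over Z this has rank 1, with invariant factors (1).

Now H_k = ker ∂_k / im ∂_{k+1}, so:

  H_2: rank ker ∂_2 − rank ∂_3 = (4 − 3) − 1 = 0, and the invariant factors of ∂_3 are all 1, so H_2 = 0.

(K is a triangulation of the 3-simplex.)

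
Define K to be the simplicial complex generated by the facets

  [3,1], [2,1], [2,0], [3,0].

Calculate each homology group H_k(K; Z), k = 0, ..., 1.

H_0 = Z,  H_1 = Z.

K has 4 vertices, 4 edges.
rank ∂_0 = 0, rank ∂_1 = 3 ⇒ b_0 = 4 − 0 − 3 = 1; all invariant factors of ∂_1 are 1 so no torsion. So H_0 ≅ Z.
rank ∂_1 = 3, rank ∂_2 = 0 ⇒ b_1 = 4 − 3 − 0 = 1. So H_1 ≅ Z.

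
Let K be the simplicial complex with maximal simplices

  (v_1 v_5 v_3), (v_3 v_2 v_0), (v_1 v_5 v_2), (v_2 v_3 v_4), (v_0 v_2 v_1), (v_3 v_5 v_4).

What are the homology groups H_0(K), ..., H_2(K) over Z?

H_0 ≅ Z,  H_1 ≅ Z,  H_2 = 0.

Take the total order v_0 < v_1 < v_2 < v_3 < v_4 < v_5 on the vertex set. Then K (dimension 2) consists of the simplices:

  0-simplices (6): [v_0], [v_1], [v_2], [v_3], [v_4], [v_5]
  1-simplices (12): [v_0,v_1], [v_0,v_2], [v_0,v_3], [v_1,v_2], [v_1,v_3], [v_1,v_5], [v_2,v_3], [v_2,v_4], [v_2,v_5], [v_3,v_4], [v_3,v_5], [v_4,v_5]
  2-simplices (6): [v_0,v_1,v_2], [v_0,v_2,v_3], [v_1,v_2,v_5], [v_1,v_3,v_5], [v_2,v_3,v_4], [v_3,v_4,v_5]

giving chain groups C_0 ≅ Z^6, C_1 ≅ Z^12, C_2 ≅ Z^6.

The boundary map ∂_1: C_1 → C_0 maps an edge to its endpoints' difference, ∂[p,q] = q − p. For instance
  ∂[v_4,v_5] = [v_5] − [v_4].
The 6×12 boundary matrix has rank 5 and Smith normal form diag(1,1,1,1,1).

∂_2: C_2 → C_1 maps a triangle to the signed sum of its edges. For instance
  ∂[v_1,v_2,v_5] = [v_2,v_5] − [v_1,v_5] + [v_1,v_2],
  ∂[v_3,v_4,v_5] = [v_4,v_5] − [v_3,v_5] + [v_3,v_4].
This gives a 12×6 integer matrix of rank 6; reducing to Smith normal form yields diagonal entries (1,1,1,1,1,1).

Computing H_k = (kernel of ∂_k) / (image of ∂_{k+1}):

  H_0: rank C_0 − rank ∂_1 = 6 − 5 = 1, and the invariant factors of ∂_1 are all 1, so H_0 = Z.
  H_1: rank ker ∂_1 − rank ∂_2 = (12 − 5) − 6 = 1, and the invariant factors of ∂_2 are all 1, so H_1 = Z.
  H_2: rank ker ∂_2 − rank ∂_3 = (6 − 6) − 0 = 0, and there is no ∂_3, so H_2 = 0.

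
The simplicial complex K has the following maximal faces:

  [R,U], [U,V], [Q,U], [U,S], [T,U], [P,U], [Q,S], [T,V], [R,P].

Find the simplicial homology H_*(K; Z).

H_0 = Z,  H_1 = Z^3.

We work with the vertex ordering P < Q < R < S < T < U < V. The simplices of K, each written with vertices in increasing order, are:

  0-simplices (7): P, Q, R, S, T, U, V
  1-simplices (9): PR, PU, QS, QU, RU, SU, TU, TV, UV

giving chain groups C_0 ≅ Z^7, C_1 ≅ Z^9.

Boundary ∂_1: C_1 → C_0 is given by ∂[p,q] = [q] − [p]. For instance
  ∂QS = S − Q.
The resulting 7×9 matrix has rank 6, and its Smith normal form has invariant factors (1,1,1,1,1,1).

Computing H_k = (kernel of ∂_k) / (image of ∂_{k+1}):

  H_0: rank C_0 − rank ∂_1 = 7 − 6 = 1, and the invariant factors of ∂_1 are all 1, so H_0 ≅ Z.
  H_1: rank ker ∂_1 − rank ∂_2 = (9 − 6) − 0 = 3, and there is no ∂_2, so H_1 ≅ Z^3.

As a check, the Euler characteristic is 7 − 9 = -2, which agrees with 1 − 3 = -2.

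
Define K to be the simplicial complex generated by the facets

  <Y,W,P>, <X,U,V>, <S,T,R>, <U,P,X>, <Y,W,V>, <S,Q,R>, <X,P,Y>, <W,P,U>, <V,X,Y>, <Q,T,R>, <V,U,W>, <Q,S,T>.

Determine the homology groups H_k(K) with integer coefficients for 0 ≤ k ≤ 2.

H_0 = Z^2,  H_1 = 0,  H_2 = Z^2.

K has 10 vertices, 18 edges, 12 triangles.
rank ∂_0 = 0, rank ∂_1 = 8 ⇒ b_0 = 10 − 0 − 8 = 2; all invariant factors of ∂_1 are 1 so no torsion. So H_0 = Z^2.
rank ∂_1 = 8, rank ∂_2 = 10 ⇒ b_1 = 18 − 8 − 10 = 0; all invariant factors of ∂_2 are 1 so no torsion. So H_1 = 0.
rank ∂_2 = 10, rank ∂_3 = 0 ⇒ b_2 = 12 − 10 − 0 = 2. So H_2 = Z^2.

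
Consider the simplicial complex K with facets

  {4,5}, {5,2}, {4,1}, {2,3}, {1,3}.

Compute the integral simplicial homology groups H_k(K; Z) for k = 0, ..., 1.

We work with the vertex ordering 1 < 2 < 3 < 4 < 5. The simplices of K, each written with vertices in increasing order, are:

  0-simplices (5): [1], [2], [3], [4], [5]
  1-simplices (5): [1,3], [1,4], [2,3], [2,5], [4,5]

giving chain groups C_0 ≅ Z^5, C_1 ≅ Z^5.

The boundary map ∂_1: C_1 → C_0 is given by ∂[p,q] = [q] − [p]. For instance
  ∂[1,3] = [3] − [1].
This gives a 5×5 integer matrix of rank 4; reducing to Smith normal form yields diagonal entries (1,1,1,1).

Computing H_k = (kernel of ∂_k) / (image of ∂_{k+1}):

  H_0: rank C_0 − rank ∂_1 = 5 − 4 = 1, and the invariant factors of ∂_1 are all 1, so H_0 ≅ Z.
  H_1: rank ker ∂_1 − rank ∂_2 = (5 − 4) − 0 = 1, and there is no ∂_2, so H_1 ≅ Z.

H_0 ≅ Z,  H_1 ≅ Z.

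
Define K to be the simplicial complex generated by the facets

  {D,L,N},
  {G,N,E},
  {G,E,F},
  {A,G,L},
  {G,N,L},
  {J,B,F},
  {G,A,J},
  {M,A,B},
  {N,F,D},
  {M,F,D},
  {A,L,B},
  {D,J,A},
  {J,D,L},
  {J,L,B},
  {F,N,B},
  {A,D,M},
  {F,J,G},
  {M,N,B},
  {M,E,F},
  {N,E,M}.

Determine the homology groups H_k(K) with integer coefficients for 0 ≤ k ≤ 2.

H_0 = Z,  H_1 = Z × Z/2,  H_2 = 0.

Order the vertices as A < B < D < E < F < G < J < L < M < N. Listing each simplex with vertices in this order, K has dimension 2 with simplices:

  0-simplices (10): A, B, D, E, F, G, J, L, M, N
  1-simplices (30): AB, AD, AG, AJ, AL, AM, BF, BJ, BL, BM, BN, DF, DJ, DL, DM, DN, EF, EG, EM, EN, FG, FJ, FM, FN, GJ, GL, GN, JL, LN, MN
  2-simplices (20): ABL, ABM, ADJ, ADM, AGJ, AGL, BFJ, BFN, BJL, BMN, DFM, DFN, DJL, DLN, EFG, EFM, EGN, EMN, FGJ, GLN

Hence C_0 ≅ Z^10, C_1 ≅ Z^30, C_2 ≅ Z^20.

Boundary ∂_1: C_1 → C_0 sends each edge [p,q] (with p < q) to q − p. For instance
  ∂FG = G − F.
This gives a 10×30 integer matrix of rank 9; reducing to Smith normal form yields diagonal entries (1,1,1,1,1,1,1,1,1).

∂_2: C_2 → C_1 sends each 2-simplex [p,q,r] to [q,r] − [p,r] + [p,q]. For instance
  ∂ADJ = DJ − AJ + AD,
  ∂BFJ = FJ − BJ + BF.
As a 30×20 matrix over Z this has rank 20, with invariant factors (1,1,1,1,1,1,1,1,1,1,1,1,1,1,1,1,1,1,1,2).

Now H_k = ker ∂_k / im ∂_{k+1}, so:

  H_0: rank C_0 − rank ∂_1 = 10 − 9 = 1, and the invariant factors of ∂_1 are all 1, so H_0 ≅ Z.
  H_1: rank ker ∂_1 − rank ∂_2 = (30 − 9) − 20 = 1, and ∂_2 has invariant factor 2 > 1, so H_1 ≅ Z × Z/2.
  H_2: rank ker ∂_2 − rank ∂_3 = (20 − 20) − 0 = 0, and there is no ∂_3, so H_2 ≅ 0.

As a check, the Euler characteristic is 10 − 30 + 20 = 0, which agrees with 1 − 1 + 0 = 0.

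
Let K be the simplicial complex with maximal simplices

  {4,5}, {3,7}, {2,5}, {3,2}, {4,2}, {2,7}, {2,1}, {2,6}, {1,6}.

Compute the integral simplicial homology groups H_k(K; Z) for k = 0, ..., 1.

We work with the vertex ordering 1 < 2 < 3 < 4 < 5 < 6 < 7. The simplices of K, each written with vertices in increasing order, are:

  0-simplices (7): [1], [2], [3], [4], [5], [6], [7]
  1-simplices (9): [1,2], [1,6], [2,3], [2,4], [2,5], [2,6], [2,7], [3,7], [4,5]

giving chain groups C_0 ≅ Z^7, C_1 ≅ Z^9.

The boundary map ∂_1: C_1 → C_0 sends each edge [p,q] (with p < q) to q − p. For instance
  ∂[2,4] = [4] − [2].
This gives a 7×9 integer matrix of rank 6; reducing to Smith normal form yields diagonal entries (1,1,1,1,1,1).

Computing H_k = (kernel of ∂_k) / (image of ∂_{k+1}):

  H_0: rank C_0 − rank ∂_1 = 7 − 6 = 1, and the invariant factors of ∂_1 are all 1, so H_0 = Z.
  H_1: rank ker ∂_1 − rank ∂_2 = (9 − 6) − 0 = 3, and there is no ∂_2, so H_1 = Z^3.

H_0 ≅ Z,  H_1 ≅ Z^3.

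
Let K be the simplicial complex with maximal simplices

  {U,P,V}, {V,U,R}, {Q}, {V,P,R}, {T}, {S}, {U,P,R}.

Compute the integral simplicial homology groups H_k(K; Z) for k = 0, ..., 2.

We work with the vertex ordering P < Q < R < S < T < U < V. The simplices of K, each written with vertices in increasing order, are:

  0-simplices (7): P, Q, R, S, T, U, V
  1-simplices (6): PR, PU, PV, RU, RV, UV
  2-simplices (4): PRU, PRV, PUV, RUV

Hence C_0 ≅ Z^7, C_1 ≅ Z^6, C_2 ≅ Z^4.

Boundary ∂_1: C_1 → C_0 maps an edge to its endpoints' difference, ∂[p,q] = q − p. For instance
  ∂RU = U − R.
The resulting 7×6 matrix has rank 3, and its Smith normal form has invariant factors (1,1,1).

The boundary map ∂_2: C_2 → C_1 acts by ∂[p,q,r] = [q,r] − [p,r] + [p,q]. For instance
  ∂PRV = RV − PV + PR,
  ∂PUV = UV − PV + PU.
As a 6×4 matrix over Z this has rank 3, with invariant factors (1,1,1).

Now H_k = ker ∂_k / im ∂_{k+1}, so:

  H_0: rank C_0 − rank ∂_1 = 7 − 3 = 4, and the invariant factors of ∂_1 are all 1, so H_0 ≅ Z^4.
  H_1: rank ker ∂_1 − rank ∂_2 = (6 − 3) − 3 = 0, and the invariant factors of ∂_2 are all 1, so H_1 ≅ 0.
  H_2: rank ker ∂_2 − rank ∂_3 = (4 − 3) − 0 = 1, and there is no ∂_3, so H_2 ≅ Z.

(K is a triangulation of the disjoint union of a set of 3 points and the 2-sphere S^2.)

H_0 = Z^4,  H_1 = 0,  H_2 = Z.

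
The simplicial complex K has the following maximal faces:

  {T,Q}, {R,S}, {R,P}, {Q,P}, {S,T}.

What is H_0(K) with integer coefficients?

Fix the vertex order P < Q < R < S < T and write every simplex with vertices in increasing order. Then dim K = 1 and the simplices of K are:

  0-simplices (5): P, Q, R, S, T
  1-simplices (5): PQ, PR, QT, RS, ST

giving chain groups C_0 ≅ Z^5, C_1 ≅ Z^5.

The boundary map ∂_1: C_1 → C_0 is given by ∂[p,q] = [q] − [p]. For instance
  ∂QT = T − Q.
This gives a 5×5 integer matrix of rank 4; reducing to Smith normal form yields diagonal entries (1,1,1,1).

Now H_k = ker ∂_k / im ∂_{k+1}, so:

  H_0: rank C_0 − rank ∂_1 = 5 − 4 = 1, and the invariant factors of ∂_1 are all 1, so H_0 ≅ Z.

(K is a triangulation of the circle S^1.)

H_0 ≅ Z.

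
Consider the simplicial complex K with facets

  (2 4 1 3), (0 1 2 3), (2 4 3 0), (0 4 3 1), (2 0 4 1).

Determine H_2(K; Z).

H_2 = 0.

We work with the vertex ordering 0 < 1 < 2 < 3 < 4. The simplices of K, each written with vertices in increasing order, are:

  0-simplices (5): [0], [1], [2], [3], [4]
  1-simplices (10): [0,1], [0,2], [0,3], [0,4], [1,2], [1,3], [1,4], [2,3], [2,4], [3,4]
  2-simplices (10): [0,1,2], [0,1,3], [0,1,4], [0,2,3], [0,2,4], [0,3,4], [1,2,3], [1,2,4], [1,3,4], [2,3,4]
  3-simplices (5): [0,1,2,3], [0,1,2,4], [0,1,3,4], [0,2,3,4], [1,2,3,4]

giving chain groups C_0 ≅ Z^5, C_1 ≅ Z^10, C_2 ≅ Z^10, C_3 ≅ Z^5.

The boundary map ∂_1: C_1 → C_0 maps an edge to its endpoints' difference, ∂[p,q] = q − p. For instance
  ∂[3,4] = [4] − [3].
As a 5×10 matrix over Z this has rank 4, with invariant factors (1,1,1,1).

The boundary map ∂_2: C_2 → C_1 acts by ∂[p,q,r] = [q,r] − [p,r] + [p,q]. For instance
  ∂[0,2,3] = [2,3] − [0,3] + [0,2],
  ∂[0,1,4] = [1,4] − [0,4] + [0,1].
The resulting 10×10 matrix has rank 6, and its Smith normal form has invariant factors (1,1,1,1,1,1).

∂_3: C_3 → C_2 sends each 3-simplex σ to the alternating sum Σ_i (−1)^i (σ with its i-th vertex removed). For instance
  ∂[0,1,2,3] = [1,2,3] − [0,2,3] + [0,1,3] − [0,1,2],
  ∂[1,2,3,4] = [2,3,4] − [1,3,4] + [1,2,4] − [1,2,3].
The 10×5 boundary matrix has rank 4 and Smith normal form diag(1,1,1,1).

Reading off H_k = ker ∂_k / im ∂_{k+1}:

  H_2: rank ker ∂_2 − rank ∂_3 = (10 − 6) − 4 = 0, and the invariant factors of ∂_3 are all 1, so H_2 = 0.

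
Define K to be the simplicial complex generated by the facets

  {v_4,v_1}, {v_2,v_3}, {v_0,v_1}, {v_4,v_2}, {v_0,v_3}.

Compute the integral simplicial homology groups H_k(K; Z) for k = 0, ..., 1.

H_0 = Z,  H_1 = Z.

We work with the vertex ordering v_0 < v_1 < v_2 < v_3 < v_4. The simplices of K, each written with vertices in increasing order, are:

  0-simplices (5): [v_0], [v_1], [v_2], [v_3], [v_4]
  1-simplices (5): [v_0,v_1], [v_0,v_3], [v_1,v_4], [v_2,v_3], [v_2,v_4]

Hence C_0 ≅ Z^5, C_1 ≅ Z^5.

The boundary map ∂_1: C_1 → C_0 is given by ∂[p,q] = [q] − [p].
The 5×5 boundary matrix has rank 4 and Smith normal form diag(1,1,1,1).

Reading off H_k = ker ∂_k / im ∂_{k+1}:

  H_0: rank C_0 − rank ∂_1 = 5 − 4 = 1, and the invariant factors of ∂_1 are all 1, so H_0 = Z.
  H_1: rank ker ∂_1 − rank ∂_2 = (5 − 4) − 0 = 1, and there is no ∂_2, so H_1 = Z.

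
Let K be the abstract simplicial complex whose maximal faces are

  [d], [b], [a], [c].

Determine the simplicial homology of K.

H_0 ≅ Z^4.

K has 4 vertices.
rank ∂_0 = 0, rank ∂_1 = 0 ⇒ b_0 = 4 − 0 − 0 = 4. So H_0 ≅ Z^4.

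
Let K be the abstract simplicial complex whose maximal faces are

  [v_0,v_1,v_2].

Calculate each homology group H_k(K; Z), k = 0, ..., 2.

Order the vertices as v_0 < v_1 < v_2. Listing each simplex with vertices in this order, K has dimension 2 with simplices:

  0-simplices (3): [v_0], [v_1], [v_2]
  1-simplices (3): [v_0,v_1], [v_0,v_2], [v_1,v_2]
  2-simplices (1): [v_0,v_1,v_2]

so the chain groups are C_0 ≅ Z^3, C_1 ≅ Z^3, C_2 ≅ Z^1.

The boundary map ∂_1: C_1 → C_0 maps an edge to its endpoints' difference, ∂[p,q] = q − p. For instance
  ∂[v_0,v_2] = [v_2] − [v_0].
The resulting 3×3 matrix has rank 2, and its Smith normal form has invariant factors (1,1).

The boundary map ∂_2: C_2 → C_1 maps a triangle to the signed sum of its edges. For instance
  ∂[v_0,v_1,v_2] = [v_1,v_2] − [v_0,v_2] + [v_0,v_1].
The 3×1 boundary matrix has rank 1 and Smith normal form diag(1).

Reading off H_k = ker ∂_k / im ∂_{k+1}:

  H_0: rank C_0 − rank ∂_1 = 3 − 2 = 1, and the invariant factors of ∂_1 are all 1, so H_0 ≅ Z.
  H_1: rank ker ∂_1 − rank ∂_2 = (3 − 2) − 1 = 0, and the invariant factors of ∂_2 are all 1, so H_1 ≅ 0.
  H_2: rank ker ∂_2 − rank ∂_3 = (1 − 1) − 0 = 0, and there is no ∂_3, so H_2 ≅ 0.

H_0 = Z,  H_1 = 0,  H_2 = 0.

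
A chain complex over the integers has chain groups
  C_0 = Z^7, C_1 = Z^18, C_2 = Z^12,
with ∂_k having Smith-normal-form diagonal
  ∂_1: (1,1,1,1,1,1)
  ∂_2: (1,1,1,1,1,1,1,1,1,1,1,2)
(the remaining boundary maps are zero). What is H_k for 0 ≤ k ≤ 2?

H_0 ≅ Z,  H_1 ≅ Z/2Z,  H_2 = 0.

H_0: b_0 = 7 − 0 − 6 = 1; torsion from ∂_1 factors > 1: none. So H_0 ≅ Z.
H_1: b_1 = 18 − 6 − 12 = 0; torsion from ∂_2 factors > 1: [2]. So H_1 ≅ Z/2Z.
H_2: b_2 = 12 − 12 − 0 = 0; torsion from ∂_3 factors > 1: none. So H_2 ≅ 0.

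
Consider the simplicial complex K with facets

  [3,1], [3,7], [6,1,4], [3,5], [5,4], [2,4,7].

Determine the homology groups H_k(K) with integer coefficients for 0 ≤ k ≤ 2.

We work with the vertex ordering 1 < 2 < 3 < 4 < 5 < 6 < 7. The simplices of K, each written with vertices in increasing order, are:

  0-simplices (7): [1], [2], [3], [4], [5], [6], [7]
  1-simplices (10): [1,3], [1,4], [1,6], [2,4], [2,7], [3,5], [3,7], [4,5], [4,6], [4,7]
  2-simplices (2): [1,4,6], [2,4,7]

giving chain groups C_0 ≅ Z^7, C_1 ≅ Z^10, C_2 ≅ Z^2.

Boundary ∂_1: C_1 → C_0 maps an edge to its endpoints' difference, ∂[p,q] = q − p. For instance
  ∂[2,4] = [4] − [2].
This gives a 7×10 integer matrix of rank 6; reducing to Smith normal form yields diagonal entries (1,1,1,1,1,1).

The boundary map ∂_2: C_2 → C_1 sends each 2-simplex [p,q,r] to [q,r] − [p,r] + [p,q]. For instance
  ∂[1,4,6] = [4,6] − [1,6] + [1,4],
  ∂[2,4,7] = [4,7] − [2,7] + [2,4].
The 10×2 boundary matrix has rank 2 and Smith normal form diag(1,1).

Now H_k = ker ∂_k / im ∂_{k+1}, so:

  H_0: rank C_0 − rank ∂_1 = 7 − 6 = 1, and the invariant factors of ∂_1 are all 1, so H_0 ≅ Z.
  H_1: rank ker ∂_1 − rank ∂_2 = (10 − 6) − 2 = 2, and the invariant factors of ∂_2 are all 1, so H_1 ≅ Z^2.
  H_2: rank ker ∂_2 − rank ∂_3 = (2 − 2) − 0 = 0, and there is no ∂_3, so H_2 ≅ 0.

H_0 = Z,  H_1 = Z^2,  H_2 = 0.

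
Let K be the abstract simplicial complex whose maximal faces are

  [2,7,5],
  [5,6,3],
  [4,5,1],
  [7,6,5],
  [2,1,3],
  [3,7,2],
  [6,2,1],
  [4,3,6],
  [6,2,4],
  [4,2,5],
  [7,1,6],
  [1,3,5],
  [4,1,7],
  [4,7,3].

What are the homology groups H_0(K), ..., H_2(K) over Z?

H_0 ≅ Z,  H_1 ≅ Z^2,  H_2 ≅ Z.

Fix the vertex order 1 < 2 < 3 < 4 < 5 < 6 < 7 and write every simplex with vertices in increasing order. Then dim K = 2 and the simplices of K are:

  0-simplices (7): [1], [2], [3], [4], [5], [6], [7]
  1-simplices (21): [1,2], [1,3], [1,4], [1,5], [1,6], [1,7], [2,3], [2,4], [2,5], [2,6], [2,7], [3,4], [3,5], [3,6], [3,7], [4,5], [4,6], [4,7], [5,6], [5,7], [6,7]
  2-simplices (14): [1,2,3], [1,2,6], [1,3,5], [1,4,5], [1,4,7], [1,6,7], [2,3,7], [2,4,5], [2,4,6], [2,5,7], [3,4,6], [3,4,7], [3,5,6], [5,6,7]

so the chain groups are C_0 ≅ Z^7, C_1 ≅ Z^21, C_2 ≅ Z^14.

Boundary ∂_1: C_1 → C_0 maps an edge to its endpoints' difference, ∂[p,q] = q − p. For instance
  ∂[1,5] = [5] − [1].
As a 7×21 matrix over Z this has rank 6, with invariant factors (1,1,1,1,1,1).

Boundary ∂_2: C_2 → C_1 sends each 2-simplex [p,q,r] to [q,r] − [p,r] + [p,q]. For instance
  ∂[2,4,6] = [4,6] − [2,6] + [2,4],
  ∂[3,4,6] = [4,6] − [3,6] + [3,4].
The 21×14 boundary matrix has rank 13 and Smith normal form diag(1,1,1,1,1,1,1,1,1,1,1,1,1).

Now H_k = ker ∂_k / im ∂_{k+1}, so:

  H_0: rank C_0 − rank ∂_1 = 7 − 6 = 1, and the invariant factors of ∂_1 are all 1, so H_0 ≅ Z.
  H_1: rank ker ∂_1 − rank ∂_2 = (21 − 6) − 13 = 2, and the invariant factors of ∂_2 are all 1, so H_1 ≅ Z^2.
  H_2: rank ker ∂_2 − rank ∂_3 = (14 − 13) − 0 = 1, and there is no ∂_3, so H_2 ≅ Z.

As a check, the Euler characteristic is 7 − 21 + 14 = 0, which agrees with 1 − 2 + 1 = 0.
(K is a triangulation of the torus T^2.)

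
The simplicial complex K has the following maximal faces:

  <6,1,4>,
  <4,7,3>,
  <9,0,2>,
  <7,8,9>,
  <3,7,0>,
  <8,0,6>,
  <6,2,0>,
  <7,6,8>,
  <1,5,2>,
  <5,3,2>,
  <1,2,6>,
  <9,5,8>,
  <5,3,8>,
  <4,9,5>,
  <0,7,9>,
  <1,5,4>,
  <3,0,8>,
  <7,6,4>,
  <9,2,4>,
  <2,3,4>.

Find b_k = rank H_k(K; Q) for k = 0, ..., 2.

b_0 = 1, b_1 = 1, b_2 = 0.

Order the vertices as 0 < 1 < 2 < 3 < 4 < 5 < 6 < 7 < 8 < 9. Listing each simplex with vertices in this order, K has dimension 2 with simplices:

  0-simplices (10): [0], [1], [2], [3], [4], [5], [6], [7], [8], [9]
  1-simplices (30): (30 of them)
  2-simplices (20): (20 of them)

Hence C_0 ≅ Z^10, C_1 ≅ Z^30, C_2 ≅ Z^20.

The boundary map ∂_1: C_1 → C_0 maps an edge to its endpoints' difference, ∂[p,q] = q − p. For instance
  ∂[1,6] = [6] − [1].
The 10×30 boundary matrix has rank 9 and Smith normal form diag(1,1,1,1,1,1,1,1,1).

Boundary ∂_2: C_2 → C_1 sends each 2-simplex [p,q,r] to [q,r] − [p,r] + [p,q]. For instance
  ∂[4,5,9] = [5,9] − [4,9] + [4,5],
  ∂[2,4,9] = [4,9] − [2,9] + [2,4].
The 30×20 boundary matrix has rank 20 and Smith normal form diag(1,1,1,1,1,1,1,1,1,1,1,1,1,1,1,1,1,1,1,2).

From H_k ≅ ker(∂_k) / im(∂_{k+1}) we obtain:

  H_0: rank C_0 − rank ∂_1 = 10 − 9 = 1, and the invariant factors of ∂_1 are all 1, so H_0 = Z.
  H_1: rank ker ∂_1 − rank ∂_2 = (30 − 9) − 20 = 1, and ∂_2 has invariant factor 2 > 1, so H_1 = Z × Z/2.
  H_2: rank ker ∂_2 − rank ∂_3 = (20 − 20) − 0 = 0, and there is no ∂_3, so H_2 = 0.

Hence the Betti numbers are b_0 = 1, b_1 = 1, b_2 = 0.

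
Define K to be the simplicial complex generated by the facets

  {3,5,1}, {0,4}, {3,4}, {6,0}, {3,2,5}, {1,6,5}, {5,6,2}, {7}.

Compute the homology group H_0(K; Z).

H_0 = Z^2.

Take the total order 0 < 1 < 2 < 3 < 4 < 5 < 6 < 7 on the vertex set. Then K (dimension 2) consists of the simplices:

  0-simplices (8): [0], [1], [2], [3], [4], [5], [6], [7]
  1-simplices (11): [0,4], [0,6], [1,3], [1,5], [1,6], [2,3], [2,5], [2,6], [3,4], [3,5], [5,6]
  2-simplices (4): [1,3,5], [1,5,6], [2,3,5], [2,5,6]

giving chain groups C_0 ≅ Z^8, C_1 ≅ Z^11, C_2 ≅ Z^4.

Boundary ∂_1: C_1 → C_0 is given by ∂[p,q] = [q] − [p].
The 8×11 boundary matrix has rank 6 and Smith normal form diag(1,1,1,1,1,1).

∂_2: C_2 → C_1 acts by ∂[p,q,r] = [q,r] − [p,r] + [p,q]. For instance
  ∂[2,5,6] = [5,6] − [2,6] + [2,5],
  ∂[1,3,5] = [3,5] − [1,5] + [1,3].
The 11×4 boundary matrix has rank 4 and Smith normal form diag(1,1,1,1).

Computing H_k = (kernel of ∂_k) / (image of ∂_{k+1}):

  H_0: rank C_0 − rank ∂_1 = 8 − 6 = 2, and the invariant factors of ∂_1 are all 1, so H_0 ≅ Z^2.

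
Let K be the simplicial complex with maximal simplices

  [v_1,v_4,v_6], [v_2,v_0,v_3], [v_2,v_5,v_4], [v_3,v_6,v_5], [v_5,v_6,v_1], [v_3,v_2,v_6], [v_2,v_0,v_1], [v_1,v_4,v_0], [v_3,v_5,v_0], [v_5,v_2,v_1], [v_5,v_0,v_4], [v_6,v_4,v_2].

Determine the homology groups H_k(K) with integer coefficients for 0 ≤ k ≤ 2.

Order the vertices as v_0 < v_1 < v_2 < v_3 < v_4 < v_5 < v_6. Listing each simplex with vertices in this order, K has dimension 2 with simplices:

  0-simplices (7): [v_0], [v_1], [v_2], [v_3], [v_4], [v_5], [v_6]
  1-simplices (18): (18 of them)
  2-simplices (12): (12 of them)

giving chain groups C_0 ≅ Z^7, C_1 ≅ Z^18, C_2 ≅ Z^12.

The boundary map ∂_1: C_1 → C_0 sends each edge [p,q] (with p < q) to q − p.
As a 7×18 matrix over Z this has rank 6, with invariant factors (1,1,1,1,1,1).

∂_2: C_2 → C_1 maps a triangle to the signed sum of its edges. For instance
  ∂[v_2,v_4,v_6] = [v_4,v_6] − [v_2,v_6] + [v_2,v_4],
  ∂[v_0,v_2,v_3] = [v_2,v_3] − [v_0,v_3] + [v_0,v_2].
The resulting 18×12 matrix has rank 12, and its Smith normal form has invariant factors (1,1,1,1,1,1,1,1,1,1,1,2).

Now H_k = ker ∂_k / im ∂_{k+1}, so:

  H_0: rank C_0 − rank ∂_1 = 7 − 6 = 1, and the invariant factors of ∂_1 are all 1, so H_0 = Z.
  H_1: rank ker ∂_1 − rank ∂_2 = (18 − 6) − 12 = 0, and ∂_2 has invariant factor 2 > 1, so H_1 = Z_2.
  H_2: rank ker ∂_2 − rank ∂_3 = (12 − 12) − 0 = 0, and there is no ∂_3, so H_2 = 0.

As a check, the Euler characteristic is 7 − 18 + 12 = 1, which agrees with 1 − 0 + 0 = 1.

H_0 ≅ Z,  H_1 ≅ Z_2,  H_2 = 0.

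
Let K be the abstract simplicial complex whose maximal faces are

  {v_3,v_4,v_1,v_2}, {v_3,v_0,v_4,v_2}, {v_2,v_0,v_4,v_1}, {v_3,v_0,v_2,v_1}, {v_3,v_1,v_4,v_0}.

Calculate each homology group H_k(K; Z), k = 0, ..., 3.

H_0 ≅ Z,  H_1 = 0,  H_2 = 0,  H_3 ≅ Z.

We work with the vertex ordering v_0 < v_1 < v_2 < v_3 < v_4. The simplices of K, each written with vertices in increasing order, are:

  0-simplices (5): [v_0], [v_1], [v_2], [v_3], [v_4]
  1-simplices (10): [v_0,v_1], [v_0,v_2], [v_0,v_3], [v_0,v_4], [v_1,v_2], [v_1,v_3], [v_1,v_4], [v_2,v_3], [v_2,v_4], [v_3,v_4]
  2-simplices (10): [v_0,v_1,v_2], [v_0,v_1,v_3], [v_0,v_1,v_4], [v_0,v_2,v_3], [v_0,v_2,v_4], [v_0,v_3,v_4], [v_1,v_2,v_3], [v_1,v_2,v_4], [v_1,v_3,v_4], [v_2,v_3,v_4]
  3-simplices (5): [v_0,v_1,v_2,v_3], [v_0,v_1,v_2,v_4], [v_0,v_1,v_3,v_4], [v_0,v_2,v_3,v_4], [v_1,v_2,v_3,v_4]

so the chain groups are C_0 ≅ Z^5, C_1 ≅ Z^10, C_2 ≅ Z^10, C_3 ≅ Z^5.

∂_1: C_1 → C_0 sends each edge [p,q] (with p < q) to q − p. For instance
  ∂[v_0,v_3] = [v_3] − [v_0].
The 5×10 boundary matrix has rank 4 and Smith normal form diag(1,1,1,1).

Boundary ∂_2: C_2 → C_1 sends each 2-simplex [p,q,r] to [q,r] − [p,r] + [p,q]. For instance
  ∂[v_1,v_3,v_4] = [v_3,v_4] − [v_1,v_4] + [v_1,v_3],
  ∂[v_0,v_2,v_4] = [v_2,v_4] − [v_0,v_4] + [v_0,v_2].
This gives a 10×10 integer matrix of rank 6; reducing to Smith normal form yields diagonal entries (1,1,1,1,1,1).

Boundary ∂_3: C_3 → C_2 sends each 3-simplex σ to the alternating sum Σ_i (−1)^i (σ with its i-th vertex removed). For instance
  ∂[v_1,v_2,v_3,v_4] = [v_2,v_3,v_4] − [v_1,v_3,v_4] + [v_1,v_2,v_4] − [v_1,v_2,v_3],
  ∂[v_0,v_1,v_2,v_3] = [v_1,v_2,v_3] − [v_0,v_2,v_3] + [v_0,v_1,v_3] − [v_0,v_1,v_2].
As a 10×5 matrix over Z this has rank 4, with invariant factors (1,1,1,1).

Now H_k = ker ∂_k / im ∂_{k+1}, so:

  H_0: rank C_0 − rank ∂_1 = 5 − 4 = 1, and the invariant factors of ∂_1 are all 1, so H_0 ≅ Z.
  H_1: rank ker ∂_1 − rank ∂_2 = (10 − 4) − 6 = 0, and the invariant factors of ∂_2 are all 1, so H_1 ≅ 0.
  H_2: rank ker ∂_2 − rank ∂_3 = (10 − 6) − 4 = 0, and the invariant factors of ∂_3 are all 1, so H_2 ≅ 0.
  H_3: rank ker ∂_3 − rank ∂_4 = (5 − 4) − 0 = 1, and there is no ∂_4, so H_3 ≅ Z.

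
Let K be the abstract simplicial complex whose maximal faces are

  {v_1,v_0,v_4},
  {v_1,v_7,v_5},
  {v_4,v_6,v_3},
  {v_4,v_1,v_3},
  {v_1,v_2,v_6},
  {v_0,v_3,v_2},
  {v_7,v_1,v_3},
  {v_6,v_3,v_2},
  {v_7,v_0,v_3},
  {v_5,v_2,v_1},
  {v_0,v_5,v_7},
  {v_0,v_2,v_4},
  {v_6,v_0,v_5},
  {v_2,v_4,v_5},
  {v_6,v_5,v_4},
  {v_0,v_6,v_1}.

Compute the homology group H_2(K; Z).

Fix the vertex order v_0 < v_1 < v_2 < v_3 < v_4 < v_5 < v_6 < v_7 and write every simplex with vertices in increasing order. Then dim K = 2 and the simplices of K are:

  0-simplices (8): [v_0], [v_1], [v_2], [v_3], [v_4], [v_5], [v_6], [v_7]
  1-simplices (24): (24 of them)
  2-simplices (16): (16 of them)

so the chain groups are C_0 ≅ Z^8, C_1 ≅ Z^24, C_2 ≅ Z^16.

∂_1: C_1 → C_0 is given by ∂[p,q] = [q] − [p].
The resulting 8×24 matrix has rank 7, and its Smith normal form has invariant factors (1,1,1,1,1,1,1).

The boundary map ∂_2: C_2 → C_1 acts by ∂[p,q,r] = [q,r] − [p,r] + [p,q]. For instance
  ∂[v_0,v_1,v_4] = [v_1,v_4] − [v_0,v_4] + [v_0,v_1],
  ∂[v_2,v_4,v_5] = [v_4,v_5] − [v_2,v_5] + [v_2,v_4].
As a 24×16 matrix over Z this has rank 15, with invariant factors (1,1,1,1,1,1,1,1,1,1,1,1,1,1,1).

From H_k ≅ ker(∂_k) / im(∂_{k+1}) we obtain:

  H_2: rank ker ∂_2 − rank ∂_3 = (16 − 15) − 0 = 1, and there is no ∂_3, so H_2 = Z.

(K is a triangulation of the torus T^2.)

H_2 ≅ Z.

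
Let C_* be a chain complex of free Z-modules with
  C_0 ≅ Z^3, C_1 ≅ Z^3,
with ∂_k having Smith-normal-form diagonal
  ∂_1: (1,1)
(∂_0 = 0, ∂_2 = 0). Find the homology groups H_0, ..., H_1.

H_0: b_0 = 3 − 0 − 2 = 1; torsion from ∂_1 factors > 1: none. So H_0 = Z.
H_1: b_1 = 3 − 2 − 0 = 1; torsion from ∂_2 factors > 1: none. So H_1 = Z.

H_0 = Z,  H_1 = Z.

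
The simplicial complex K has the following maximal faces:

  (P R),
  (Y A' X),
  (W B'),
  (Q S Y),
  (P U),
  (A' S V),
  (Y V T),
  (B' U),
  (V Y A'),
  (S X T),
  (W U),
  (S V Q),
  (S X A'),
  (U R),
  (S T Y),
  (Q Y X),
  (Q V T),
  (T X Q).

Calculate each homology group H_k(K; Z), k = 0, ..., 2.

H_0 = Z^2,  H_1 = Z^2 ⊕ Z/2Z,  H_2 = 0.

Fix the vertex order P < Q < R < S < T < U < V < W < X < Y < A' < B' and write every simplex with vertices in increasing order. Then dim K = 2 and the simplices of K are:

  0-simplices (12): [P], [Q], [R], [S], [T], [U], [V], [W], [X], [Y], [A'], [B']
  1-simplices (24): (24 of them)
  2-simplices (12): [Q,S,V], [Q,S,Y], [Q,T,V], [Q,T,X], [Q,X,Y], [S,T,X], [S,T,Y], [S,V,A'], [S,X,A'], [T,V,Y], [V,Y,A'], [X,Y,A']

Hence C_0 ≅ Z^12, C_1 ≅ Z^24, C_2 ≅ Z^12.

The boundary map ∂_1: C_1 → C_0 is given by ∂[p,q] = [q] − [p].
As a 12×24 matrix over Z this has rank 10, with invariant factors (1,1,1,1,1,1,1,1,1,1).

Boundary ∂_2: C_2 → C_1 acts by ∂[p,q,r] = [q,r] − [p,r] + [p,q]. For instance
  ∂[S,T,X] = [T,X] − [S,X] + [S,T],
  ∂[S,X,A'] = [X,A'] − [S,A'] + [S,X].
The resulting 24×12 matrix has rank 12, and its Smith normal form has invariant factors (1,1,1,1,1,1,1,1,1,1,1,2).

Computing H_k = (kernel of ∂_k) / (image of ∂_{k+1}):

  H_0: rank C_0 − rank ∂_1 = 12 − 10 = 2, and the invariant factors of ∂_1 are all 1, so H_0 = Z^2.
  H_1: rank ker ∂_1 − rank ∂_2 = (24 − 10) − 12 = 2, and ∂_2 has invariant factor 2 > 1, so H_1 = Z^2 ⊕ Z/2Z.
  H_2: rank ker ∂_2 − rank ∂_3 = (12 − 12) − 0 = 0, and there is no ∂_3, so H_2 = 0.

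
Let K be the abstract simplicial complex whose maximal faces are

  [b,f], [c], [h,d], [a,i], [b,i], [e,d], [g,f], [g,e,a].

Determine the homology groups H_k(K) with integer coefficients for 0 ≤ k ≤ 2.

Order the vertices as a < b < c < d < e < f < g < h < i. Listing each simplex with vertices in this order, K has dimension 2 with simplices:

  0-simplices (9): a, b, c, d, e, f, g, h, i
  1-simplices (9): ae, ag, ai, bf, bi, de, dh, eg, fg
  2-simplices (1): aeg

so the chain groups are C_0 ≅ Z^9, C_1 ≅ Z^9, C_2 ≅ Z^1.

Boundary ∂_1: C_1 → C_0 sends each edge [p,q] (with p < q) to q − p. For instance
  ∂de = e − d.
The 9×9 boundary matrix has rank 7 and Smith normal form diag(1,1,1,1,1,1,1).

∂_2: C_2 → C_1 maps a triangle to the signed sum of its edges. For instance
  ∂aeg = eg − ag + ae.
As a 9×1 matrix over Z this has rank 1, with invariant factors (1).

From H_k ≅ ker(∂_k) / im(∂_{k+1}) we obtain:

  H_0: rank C_0 − rank ∂_1 = 9 − 7 = 2, and the invariant factors of ∂_1 are all 1, so H_0 = Z^2.
  H_1: rank ker ∂_1 − rank ∂_2 = (9 − 7) − 1 = 1, and the invariant factors of ∂_2 are all 1, so H_1 = Z.
  H_2: rank ker ∂_2 − rank ∂_3 = (1 − 1) − 0 = 0, and there is no ∂_3, so H_2 = 0.

H_0 ≅ Z^2,  H_1 ≅ Z,  H_2 = 0.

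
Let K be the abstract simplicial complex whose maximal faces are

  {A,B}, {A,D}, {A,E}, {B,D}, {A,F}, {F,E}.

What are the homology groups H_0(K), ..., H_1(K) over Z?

H_0 ≅ Z,  H_1 ≅ Z^2.

Fix the vertex order A < B < D < E < F and write every simplex with vertices in increasing order. Then dim K = 1 and the simplices of K are:

  0-simplices (5): A, B, D, E, F
  1-simplices (6): AB, AD, AE, AF, BD, EF

giving chain groups C_0 ≅ Z^5, C_1 ≅ Z^6.

∂_1: C_1 → C_0 is given by ∂[p,q] = [q] − [p]. For instance
  ∂EF = F − E.
This gives a 5×6 integer matrix of rank 4; reducing to Smith normal form yields diagonal entries (1,1,1,1).

From H_k ≅ ker(∂_k) / im(∂_{k+1}) we obtain:

  H_0: rank C_0 − rank ∂_1 = 5 − 4 = 1, and the invariant factors of ∂_1 are all 1, so H_0 ≅ Z.
  H_1: rank ker ∂_1 − rank ∂_2 = (6 − 4) − 0 = 2, and there is no ∂_2, so H_1 ≅ Z^2.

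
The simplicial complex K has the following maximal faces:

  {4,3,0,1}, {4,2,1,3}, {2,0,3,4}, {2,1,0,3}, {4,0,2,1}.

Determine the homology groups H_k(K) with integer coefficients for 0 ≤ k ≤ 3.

Fix the vertex order 0 < 1 < 2 < 3 < 4 and write every simplex with vertices in increasing order. Then dim K = 3 and the simplices of K are:

  0-simplices (5): [0], [1], [2], [3], [4]
  1-simplices (10): [0,1], [0,2], [0,3], [0,4], [1,2], [1,3], [1,4], [2,3], [2,4], [3,4]
  2-simplices (10): [0,1,2], [0,1,3], [0,1,4], [0,2,3], [0,2,4], [0,3,4], [1,2,3], [1,2,4], [1,3,4], [2,3,4]
  3-simplices (5): [0,1,2,3], [0,1,2,4], [0,1,3,4], [0,2,3,4], [1,2,3,4]

Hence C_0 ≅ Z^5, C_1 ≅ Z^10, C_2 ≅ Z^10, C_3 ≅ Z^5.

∂_1: C_1 → C_0 maps an edge to its endpoints' difference, ∂[p,q] = q − p. For instance
  ∂[2,4] = [4] − [2].
This gives a 5×10 integer matrix of rank 4; reducing to Smith normal form yields diagonal entries (1,1,1,1).

The boundary map ∂_2: C_2 → C_1 maps a triangle to the signed sum of its edges. For instance
  ∂[0,1,4] = [1,4] − [0,4] + [0,1],
  ∂[2,3,4] = [3,4] − [2,4] + [2,3].
The 10×10 boundary matrix has rank 6 and Smith normal form diag(1,1,1,1,1,1).

∂_3: C_3 → C_2 sends each 3-simplex σ to the alternating sum Σ_i (−1)^i (σ with its i-th vertex removed). For instance
  ∂[0,2,3,4] = [2,3,4] − [0,3,4] + [0,2,4] − [0,2,3],
  ∂[0,1,2,3] = [1,2,3] − [0,2,3] + [0,1,3] − [0,1,2].
This gives a 10×5 integer matrix of rank 4; reducing to Smith normal form yields diagonal entries (1,1,1,1).

Now H_k = ker ∂_k / im ∂_{k+1}, so:

  H_0: rank C_0 − rank ∂_1 = 5 − 4 = 1, and the invariant factors of ∂_1 are all 1, so H_0 ≅ Z.
  H_1: rank ker ∂_1 − rank ∂_2 = (10 − 4) − 6 = 0, and the invariant factors of ∂_2 are all 1, so H_1 ≅ 0.
  H_2: rank ker ∂_2 − rank ∂_3 = (10 − 6) − 4 = 0, and the invariant factors of ∂_3 are all 1, so H_2 ≅ 0.
  H_3: rank ker ∂_3 − rank ∂_4 = (5 − 4) − 0 = 1, and there is no ∂_4, so H_3 ≅ Z.

As a check, the Euler characteristic is 5 − 10 + 10 − 5 = 0, which agrees with 1 − 0 + 0 − 1 = 0.

H_0 ≅ Z,  H_1 = 0,  H_2 = 0,  H_3 ≅ Z.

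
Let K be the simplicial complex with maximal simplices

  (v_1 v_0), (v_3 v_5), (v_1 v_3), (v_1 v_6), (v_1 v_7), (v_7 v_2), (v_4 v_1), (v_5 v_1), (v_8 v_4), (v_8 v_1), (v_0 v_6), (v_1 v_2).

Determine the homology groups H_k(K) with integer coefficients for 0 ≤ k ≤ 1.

K has 9 vertices, 12 edges.
rank ∂_0 = 0, rank ∂_1 = 8 ⇒ b_0 = 9 − 0 − 8 = 1; all invariant factors of ∂_1 are 1 so no torsion. So H_0 ≅ Z.
rank ∂_1 = 8, rank ∂_2 = 0 ⇒ b_1 = 12 − 8 − 0 = 4. So H_1 ≅ Z^4.

H_0 = Z,  H_1 = Z^4.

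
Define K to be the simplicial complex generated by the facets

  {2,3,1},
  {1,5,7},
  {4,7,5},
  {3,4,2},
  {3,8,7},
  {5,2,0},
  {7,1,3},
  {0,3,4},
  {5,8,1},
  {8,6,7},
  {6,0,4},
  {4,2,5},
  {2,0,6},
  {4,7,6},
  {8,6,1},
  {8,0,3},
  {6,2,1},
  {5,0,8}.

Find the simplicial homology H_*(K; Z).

Take the total order 0 < 1 < 2 < 3 < 4 < 5 < 6 < 7 < 8 on the vertex set. Then K (dimension 2) consists of the simplices:

  0-simplices (9): [0], [1], [2], [3], [4], [5], [6], [7], [8]
  1-simplices (27): (27 of them)
  2-simplices (18): [0,2,5], [0,2,6], [0,3,4], [0,3,8], [0,4,6], [0,5,8], [1,2,3], [1,2,6], [1,3,7], [1,5,7], [1,5,8], [1,6,8], [2,3,4], [2,4,5], [3,7,8], [4,5,7], [4,6,7], [6,7,8]

Hence C_0 ≅ Z^9, C_1 ≅ Z^27, C_2 ≅ Z^18.

∂_1: C_1 → C_0 maps an edge to its endpoints' difference, ∂[p,q] = q − p.
This gives a 9×27 integer matrix of rank 8; reducing to Smith normal form yields diagonal entries (1,1,1,1,1,1,1,1).

∂_2: C_2 → C_1 maps a triangle to the signed sum of its edges. For instance
  ∂[0,5,8] = [5,8] − [0,8] + [0,5],
  ∂[6,7,8] = [7,8] − [6,8] + [6,7].
The resulting 27×18 matrix has rank 18, and its Smith normal form has invariant factors (1,1,1,1,1,1,1,1,1,1,1,1,1,1,1,1,1,2).

Now H_k = ker ∂_k / im ∂_{k+1}, so:

  H_0: rank C_0 − rank ∂_1 = 9 − 8 = 1, and the invariant factors of ∂_1 are all 1, so H_0 = Z.
  H_1: rank ker ∂_1 − rank ∂_2 = (27 − 8) − 18 = 1, and ∂_2 has invariant factor 2 > 1, so H_1 = Z × Z/2.
  H_2: rank ker ∂_2 − rank ∂_3 = (18 − 18) − 0 = 0, and there is no ∂_3, so H_2 = 0.

H_0 = Z,  H_1 = Z × Z/2,  H_2 = 0.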